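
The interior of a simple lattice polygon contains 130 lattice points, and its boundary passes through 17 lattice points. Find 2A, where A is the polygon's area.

Pick's theorem states A = I + B/2 − 1, so A = 130 + 17/2 − 1 = 275/2.
Hence 2A = 275.

275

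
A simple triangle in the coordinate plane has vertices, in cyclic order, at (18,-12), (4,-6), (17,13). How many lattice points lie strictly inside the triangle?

The shoelace formula gives twice the area as |[18·(-6) − 4·(-12)] + [4·13 − 17·(-6)] + [17·(-12) − 18·13]| = 344, so the area is 172.
Along each edge there are gcd(|Δx|,|Δy|)+1 lattice points, so counting each shared vertex once the boundary has gcd(14,6) + gcd(13,19) + gcd(1,25) = 2+1+1 = 4.
By Pick's theorem A = I + B/2 − 1, so I = 172 − 4/2 + 1 = 171.

171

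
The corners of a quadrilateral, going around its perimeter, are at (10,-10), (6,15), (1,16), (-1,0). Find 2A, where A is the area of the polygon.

317

Using the shoelace formula, 2A = |(10·15 − 6·(-10)) + (6·16 − 1·15) + (1·0 − (-1)·16) + ((-1)·(-10) − 10·0)| = 317, so the area is 158.5.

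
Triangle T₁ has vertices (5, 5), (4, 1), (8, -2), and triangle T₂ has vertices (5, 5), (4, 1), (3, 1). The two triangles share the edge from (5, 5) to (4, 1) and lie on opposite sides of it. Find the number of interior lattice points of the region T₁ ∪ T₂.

The union is the simple quadrilateral with vertices (5, 5), (8, -2), (4, 1), (3, 1) in order.
The shoelace formula gives twice the area as |[5·(-2) − 8·5] + [8·1 − 4·(-2)] + [4·1 − 3·1] + [3·5 − 5·1]| = 23, so the area is 11.5.
The number of boundary lattice points is Σ gcd(|Δx|,|Δy|) = gcd(3,7) + gcd(4,3) + gcd(1,0) + gcd(2,4) = 1+1+1+2 = 5.
By Pick's theorem I = A − B/2 + 1 = 11.5 − 5/2 + 1 = 10.

10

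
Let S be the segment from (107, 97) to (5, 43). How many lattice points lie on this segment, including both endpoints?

The number of lattice points on a segment between lattice points is gcd(|Δx|,|Δy|) + 1 = gcd(102,54) + 1 = 6 + 1 = 7.

7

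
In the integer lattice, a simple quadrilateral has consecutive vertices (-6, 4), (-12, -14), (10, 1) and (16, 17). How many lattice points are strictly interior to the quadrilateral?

286

The shoelace formula gives twice the area as |((-6)·(-14) − (-12)·4) + ((-12)·1 − 10·(-14)) + (10·17 − 16·1) + (16·4 − (-6)·17)| = 580, so the area is 290.
Along each edge there are gcd(|Δx|,|Δy|)+1 lattice points, so counting each shared vertex once the boundary has gcd(6,18) + gcd(22,15) + gcd(6,16) + gcd(22,13) = 6+1+2+1 = 10.
By Pick's theorem A = I + B/2 − 1, so I = 290 − 10/2 + 1 = 286.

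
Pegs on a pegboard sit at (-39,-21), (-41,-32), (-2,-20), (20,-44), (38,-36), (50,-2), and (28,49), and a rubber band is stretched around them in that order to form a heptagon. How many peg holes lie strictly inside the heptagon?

The shoelace formula gives twice the area as |((-39)·(-32) − (-41)·(-21)) + ((-41)·(-20) − (-2)·(-32)) + ((-2)·(-44) − 20·(-20)) + (20·(-36) − 38·(-44)) + (38·(-2) − 50·(-36)) + (50·49 − 28·(-2)) + (28·(-21) − (-39)·49)| = 8136, so the area is 4068.
Summing gcd(|Δx|,|Δy|) over the edges gives the boundary count: gcd(2,11) + gcd(39,12) + gcd(22,24) + gcd(18,8) + gcd(12,34) + gcd(22,51) + gcd(67,70) = 1+3+2+2+2+1+1 = 12.
Pick's theorem gives I = A − B/2 + 1 = 4068 − 12/2 + 1 = 4063.

4063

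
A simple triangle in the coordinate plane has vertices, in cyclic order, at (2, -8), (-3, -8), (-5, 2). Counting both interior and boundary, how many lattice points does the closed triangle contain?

Using the shoelace formula, 2A = |(2·(-8) − (-3)·(-8)) + ((-3)·2 − (-5)·(-8)) + ((-5)·(-8) − 2·2)| = 50, so the area is 25.
Along each edge there are gcd(|Δx|,|Δy|)+1 lattice points, so counting each shared vertex once the boundary has gcd(5,0) + gcd(2,10) + gcd(7,10) = 5+2+1 = 8.
Pick's theorem gives I = A − B/2 + 1 = 25 − 8/2 + 1 = 22, so the closed region contains I + B = 22 + 8 = 30 lattice points.

30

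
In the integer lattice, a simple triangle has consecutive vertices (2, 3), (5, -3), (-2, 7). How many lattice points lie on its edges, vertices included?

The number of boundary lattice points is Σ gcd(|Δx|,|Δy|) = gcd(3,6) + gcd(7,10) + gcd(4,4) = 3+1+4 = 8.

8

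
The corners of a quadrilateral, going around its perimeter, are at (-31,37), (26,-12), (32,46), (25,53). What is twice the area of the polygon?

4104

The shoelace formula gives twice the area as |[(-31)·(-12) − 26·37] + [26·46 − 32·(-12)] + [32·53 − 25·46] + [25·37 − (-31)·53]| = 4104, so the area is 2052.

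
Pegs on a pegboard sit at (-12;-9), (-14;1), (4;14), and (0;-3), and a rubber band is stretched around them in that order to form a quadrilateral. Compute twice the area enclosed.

386

The shoelace formula gives twice the area as |[(-12)·1 − (-14)·(-9)] + [(-14)·14 − 4·1] + [4·(-3) − 0·14] + [0·(-9) − (-12)·(-3)]| = 386, so the area is 193.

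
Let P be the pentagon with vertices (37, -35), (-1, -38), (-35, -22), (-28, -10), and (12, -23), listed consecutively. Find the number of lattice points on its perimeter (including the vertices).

Along each edge there are gcd(|Δx|,|Δy|)+1 lattice points, so counting each shared vertex once the boundary has gcd(38,3) + gcd(34,16) + gcd(7,12) + gcd(40,13) + gcd(25,12) = 1+2+1+1+1 = 6.

6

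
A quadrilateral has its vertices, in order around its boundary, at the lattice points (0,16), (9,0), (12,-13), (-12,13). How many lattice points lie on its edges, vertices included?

Summing gcd(|Δx|,|Δy|) over the edges gives the boundary count: gcd(9,16) + gcd(3,13) + gcd(24,26) + gcd(12,3) = 1+1+2+3 = 7.

7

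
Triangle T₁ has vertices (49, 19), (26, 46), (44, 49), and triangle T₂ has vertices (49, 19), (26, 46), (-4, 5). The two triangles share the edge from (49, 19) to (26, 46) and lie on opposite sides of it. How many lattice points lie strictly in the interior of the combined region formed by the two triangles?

1150

The union is the simple quadrilateral with vertices (49, 19), (44, 49), (26, 46), (-4, 5) in order.
By the shoelace formula, twice the signed area is |(49·49 − 44·19) + (44·46 − 26·49) + (26·5 − (-4)·46) + ((-4)·19 − 49·5)| = 2308, so the area is 1154.
Summing gcd(|Δx|,|Δy|) over the edges gives the boundary count: gcd(5,30) + gcd(18,3) + gcd(30,41) + gcd(53,14) = 5+3+1+1 = 10.
By Pick's theorem I = A − B/2 + 1 = 1154 − 10/2 + 1 = 1150.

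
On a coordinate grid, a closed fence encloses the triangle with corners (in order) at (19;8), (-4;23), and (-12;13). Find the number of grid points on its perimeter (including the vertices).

4

The number of boundary lattice points is Σ gcd(|Δx|,|Δy|) = gcd(23,15) + gcd(8,10) + gcd(31,5) = 1+2+1 = 4.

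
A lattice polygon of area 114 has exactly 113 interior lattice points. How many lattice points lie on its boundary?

Pick's theorem gives A = I + B/2 − 1, so B = 2(A − I + 1) = 2(114 − 113 + 1) = 4.

4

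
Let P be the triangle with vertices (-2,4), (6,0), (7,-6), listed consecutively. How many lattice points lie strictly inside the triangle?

20

Using the shoelace formula, 2A = |((-2)·0 − 6·4) + (6·(-6) − 7·0) + (7·4 − (-2)·(-6))| = 44, so the area is 22.
The number of boundary lattice points is Σ gcd(|Δx|,|Δy|) = gcd(8,4) + gcd(1,6) + gcd(9,10) = 4+1+1 = 6.
Pick's theorem gives I = A − B/2 + 1 = 22 − 6/2 + 1 = 20.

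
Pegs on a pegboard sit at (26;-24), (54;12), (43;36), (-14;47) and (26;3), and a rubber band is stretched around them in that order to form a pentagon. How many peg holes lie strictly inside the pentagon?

The shoelace formula gives twice the area as |[26·12 − 54·(-24)] + [54·36 − 43·12] + [43·47 − (-14)·36] + [(-14)·3 − 26·47] + [26·(-24) − 26·3]| = 3595, so the area is 1797.5.
Summing gcd(|Δx|,|Δy|) over the edges gives the boundary count: gcd(28,36) + gcd(11,24) + gcd(57,11) + gcd(40,44) + gcd(0,27) = 4+1+1+4+27 = 37.
Pick's theorem gives I = A − B/2 + 1 = 1797.5 − 37/2 + 1 = 1780.

1780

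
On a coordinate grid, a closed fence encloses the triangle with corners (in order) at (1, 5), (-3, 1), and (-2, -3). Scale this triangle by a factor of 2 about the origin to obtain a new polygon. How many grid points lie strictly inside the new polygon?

By the shoelace formula, twice the signed area is |(1·1 − (-3)·5) + ((-3)·(-3) − (-2)·1) + ((-2)·5 − 1·(-3))| = 20, so the area is 10.
The number of boundary lattice points is Σ gcd(|Δx|,|Δy|) = gcd(4,4) + gcd(1,4) + gcd(3,8) = 4+1+1 = 6.
Scaling by 2 multiplies the area by 2² = 4 (so the new area is 40) and multiplies the boundary lattice-point count by 2, giving 12.
By Pick's theorem, the interior count of the dilated polygon is 40 − 12/2 + 1 = 35.

35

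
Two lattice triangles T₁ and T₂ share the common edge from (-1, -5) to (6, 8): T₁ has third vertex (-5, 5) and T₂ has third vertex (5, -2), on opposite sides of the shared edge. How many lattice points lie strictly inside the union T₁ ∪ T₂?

The union is the simple quadrilateral with vertices (-1, -5), (-5, 5), (6, 8), (5, -2) in order.
By the shoelace formula, twice the signed area is |((-1)·5 − (-5)·(-5)) + ((-5)·8 − 6·5) + (6·(-2) − 5·8) + (5·(-5) − (-1)·(-2))| = 179, so the area is 179/2.
Summing gcd(|Δx|,|Δy|) over the edges gives the boundary count: gcd(4,10) + gcd(11,3) + gcd(1,10) + gcd(6,3) = 2+1+1+3 = 7.
By Pick's theorem I = A − B/2 + 1 = 179/2 − 7/2 + 1 = 87.

87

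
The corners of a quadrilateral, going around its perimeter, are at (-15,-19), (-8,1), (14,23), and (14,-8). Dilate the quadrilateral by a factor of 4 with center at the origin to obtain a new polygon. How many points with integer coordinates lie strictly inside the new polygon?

9371

By the shoelace formula, twice the signed area is |((-15)·1 − (-8)·(-19)) + ((-8)·23 − 14·1) + (14·(-8) − 14·23) + (14·(-19) − (-15)·(-8))| = 1185, so the area is 592.5.
The number of boundary lattice points is Σ gcd(|Δx|,|Δy|) = gcd(7,20) + gcd(22,22) + gcd(0,31) + gcd(29,11) = 1+22+31+1 = 55.
Scaling by 4 multiplies the area by 4² = 16 (so the new area is 9480) and multiplies the boundary lattice-point count by 4, giving 220.
By Pick's theorem, the interior count of the dilated polygon is 9480 − 220/2 + 1 = 9371.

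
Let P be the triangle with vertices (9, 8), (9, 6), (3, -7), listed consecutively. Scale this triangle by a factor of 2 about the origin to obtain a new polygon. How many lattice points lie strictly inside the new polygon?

19

By the shoelace formula, twice the signed area is |(9·6 − 9·8) + (9·(-7) − 3·6) + (3·8 − 9·(-7))| = 12, so the area is 6.
Along each edge there are gcd(|Δx|,|Δy|)+1 lattice points, so counting each shared vertex once the boundary has gcd(0,2) + gcd(6,13) + gcd(6,15) = 2+1+3 = 6.
Scaling by 2 multiplies the area by 2² = 4 (so the new area is 24) and multiplies the boundary lattice-point count by 2, giving 12.
By Pick's theorem, the interior count of the dilated polygon is 24 − 12/2 + 1 = 19.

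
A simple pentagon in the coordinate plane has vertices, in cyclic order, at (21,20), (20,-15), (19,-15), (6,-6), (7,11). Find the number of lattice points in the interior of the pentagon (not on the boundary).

The shoelace formula gives twice the area as |[21·(-15) − 20·20] + [20·(-15) − 19·(-15)] + [19·(-6) − 6·(-15)] + [6·11 − 7·(-6)] + [7·20 − 21·11]| = 737, so the area is 368.5.
Summing gcd(|Δx|,|Δy|) over the edges gives the boundary count: gcd(1,35) + gcd(1,0) + gcd(13,9) + gcd(1,17) + gcd(14,9) = 1+1+1+1+1 = 5.
Pick's theorem gives I = A − B/2 + 1 = 368.5 − 5/2 + 1 = 367.

367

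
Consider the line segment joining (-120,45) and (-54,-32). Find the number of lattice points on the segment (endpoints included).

The number of lattice points on a segment between lattice points is gcd(|Δx|,|Δy|) + 1 = gcd(66,77) + 1 = 11 + 1 = 12.

12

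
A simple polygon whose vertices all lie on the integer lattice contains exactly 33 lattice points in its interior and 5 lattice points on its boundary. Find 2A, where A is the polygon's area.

69

By Pick's theorem, A = I + B/2 − 1 = 33 + 5/2 − 1 = 69/2.
Hence 2A = 69.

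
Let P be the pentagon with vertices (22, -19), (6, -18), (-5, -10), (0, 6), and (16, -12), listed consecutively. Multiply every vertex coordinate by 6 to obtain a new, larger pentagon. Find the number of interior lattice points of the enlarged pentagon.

10747

By the shoelace formula, twice the signed area is |[22·(-18) − 6·(-19)] + [6·(-10) − (-5)·(-18)] + [(-5)·6 − 0·(-10)] + [0·(-12) − 16·6] + [16·(-19) − 22·(-12)]| = 598, so the area is 299.
The number of boundary lattice points is Σ gcd(|Δx|,|Δy|) = gcd(16,1) + gcd(11,8) + gcd(5,16) + gcd(16,18) + gcd(6,7) = 1+1+1+2+1 = 6.
Scaling by 6 multiplies the area by 6² = 36 (so the new area is 10764) and multiplies the boundary lattice-point count by 6, giving 36.
By Pick's theorem, the interior count of the dilated polygon is 10764 − 36/2 + 1 = 10747.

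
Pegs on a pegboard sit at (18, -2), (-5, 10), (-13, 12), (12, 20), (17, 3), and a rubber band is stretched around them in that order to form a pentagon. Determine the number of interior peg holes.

Using the shoelace formula, 2A = |[18·10 − (-5)·(-2)] + [(-5)·12 − (-13)·10] + [(-13)·20 − 12·12] + [12·3 − 17·20] + [17·(-2) − 18·3]| = 556, so the area is 278.
The number of boundary lattice points is Σ gcd(|Δx|,|Δy|) = gcd(23,12) + gcd(8,2) + gcd(25,8) + gcd(5,17) + gcd(1,5) = 1+2+1+1+1 = 6.
By Pick's theorem A = I + B/2 − 1, so I = 278 − 6/2 + 1 = 276.

276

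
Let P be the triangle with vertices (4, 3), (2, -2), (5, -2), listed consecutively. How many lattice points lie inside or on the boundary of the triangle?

By the shoelace formula, twice the signed area is |[4·(-2) − 2·3] + [2·(-2) − 5·(-2)] + [5·3 − 4·(-2)]| = 15, so the area is 15/2.
Along each edge there are gcd(|Δx|,|Δy|)+1 lattice points, so counting each shared vertex once the boundary has gcd(2,5) + gcd(3,0) + gcd(1,5) = 1+3+1 = 5.
Pick's theorem gives I = A − B/2 + 1 = 15/2 − 5/2 + 1 = 6, so the closed region contains I + B = 6 + 5 = 11 lattice points.

11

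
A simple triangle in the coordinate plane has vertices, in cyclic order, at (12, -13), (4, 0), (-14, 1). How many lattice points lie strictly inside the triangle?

By the shoelace formula, twice the signed area is |(12·0 − 4·(-13)) + (4·1 − (-14)·0) + ((-14)·(-13) − 12·1)| = 226, so the area is 113.
Along each edge there are gcd(|Δx|,|Δy|)+1 lattice points, so counting each shared vertex once the boundary has gcd(8,13) + gcd(18,1) + gcd(26,14) = 1+1+2 = 4.
By Pick's theorem A = I + B/2 − 1, so I = 113 − 4/2 + 1 = 112.

112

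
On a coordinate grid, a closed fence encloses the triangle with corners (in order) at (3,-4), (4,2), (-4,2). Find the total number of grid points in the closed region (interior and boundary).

30

Using the shoelace formula, 2A = |[3·2 − 4·(-4)] + [4·2 − (-4)·2] + [(-4)·(-4) − 3·2]| = 48, so the area is 24.
Along each edge there are gcd(|Δx|,|Δy|)+1 lattice points, so counting each shared vertex once the boundary has gcd(1,6) + gcd(8,0) + gcd(7,6) = 1+8+1 = 10.
Pick's theorem gives I = A − B/2 + 1 = 24 − 10/2 + 1 = 20, so the closed region contains I + B = 20 + 10 = 30 lattice points.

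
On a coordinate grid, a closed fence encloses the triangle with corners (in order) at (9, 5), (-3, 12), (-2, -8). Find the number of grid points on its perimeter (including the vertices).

Along each edge there are gcd(|Δx|,|Δy|)+1 lattice points, so counting each shared vertex once the boundary has gcd(12,7) + gcd(1,20) + gcd(11,13) = 1+1+1 = 3.

3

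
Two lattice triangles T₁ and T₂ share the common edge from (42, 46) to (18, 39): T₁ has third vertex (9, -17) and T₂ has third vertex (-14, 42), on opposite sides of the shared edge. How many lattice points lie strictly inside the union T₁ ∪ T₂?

785

The union is the simple quadrilateral with vertices (42, 46), (9, -17), (18, 39), (-14, 42) in order.
By the shoelace formula, twice the signed area is |(42·(-17) − 9·46) + (9·39 − 18·(-17)) + (18·42 − (-14)·39) + ((-14)·46 − 42·42)| = 1577, so the area is 788.5.
Summing gcd(|Δx|,|Δy|) over the edges gives the boundary count: gcd(33,63) + gcd(9,56) + gcd(32,3) + gcd(56,4) = 3+1+1+4 = 9.
By Pick's theorem I = A − B/2 + 1 = 788.5 − 9/2 + 1 = 785.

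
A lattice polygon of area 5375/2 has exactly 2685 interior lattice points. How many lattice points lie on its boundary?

Pick's theorem gives A = I + B/2 − 1, so B = 2(A − I + 1) = 2(5375/2 − 2685 + 1) = 7.

7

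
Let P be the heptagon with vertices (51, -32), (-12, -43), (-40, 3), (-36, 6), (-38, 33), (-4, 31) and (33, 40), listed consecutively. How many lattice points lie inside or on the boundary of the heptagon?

5389

The shoelace formula gives twice the area as |(51·(-43) − (-12)·(-32)) + ((-12)·3 − (-40)·(-43)) + ((-40)·6 − (-36)·3) + ((-36)·33 − (-38)·6) + ((-38)·31 − (-4)·33) + ((-4)·40 − 33·31) + (33·(-32) − 51·40)| = 10750, so the area is 5375.
Summing gcd(|Δx|,|Δy|) over the edges gives the boundary count: gcd(63,11) + gcd(28,46) + gcd(4,3) + gcd(2,27) + gcd(34,2) + gcd(37,9) + gcd(18,72) = 1+2+1+1+2+1+18 = 26.
Pick's theorem gives I = A − B/2 + 1 = 5375 − 26/2 + 1 = 5363, so the closed region contains I + B = 5363 + 26 = 5389 lattice points.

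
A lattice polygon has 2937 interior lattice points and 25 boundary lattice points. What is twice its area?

Pick's theorem states A = I + B/2 − 1, so A = 2937 + 25/2 − 1 = 5897/2.
Hence 2A = 5897.

5897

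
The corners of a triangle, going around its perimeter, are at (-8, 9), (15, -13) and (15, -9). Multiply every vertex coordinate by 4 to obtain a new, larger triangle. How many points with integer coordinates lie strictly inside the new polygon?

725

By the shoelace formula, twice the signed area is |[(-8)·(-13) − 15·9] + [15·(-9) − 15·(-13)] + [15·9 − (-8)·(-9)]| = 92, so the area is 46.
Along each edge there are gcd(|Δx|,|Δy|)+1 lattice points, so counting each shared vertex once the boundary has gcd(23,22) + gcd(0,4) + gcd(23,18) = 1+4+1 = 6.
Scaling by 4 multiplies the area by 4² = 16 (so the new area is 736) and multiplies the boundary lattice-point count by 4, giving 24.
By Pick's theorem, the interior count of the dilated polygon is 736 − 24/2 + 1 = 725.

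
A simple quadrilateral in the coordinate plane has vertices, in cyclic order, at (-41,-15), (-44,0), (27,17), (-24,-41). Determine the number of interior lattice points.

1712

Using the shoelace formula, 2A = |[(-41)·0 − (-44)·(-15)] + [(-44)·17 − 27·0] + [27·(-41) − (-24)·17] + [(-24)·(-15) − (-41)·(-41)]| = 3428, so the area is 1714.
Summing gcd(|Δx|,|Δy|) over the edges gives the boundary count: gcd(3,15) + gcd(71,17) + gcd(51,58) + gcd(17,26) = 3+1+1+1 = 6.
By Pick's theorem A = I + B/2 − 1, so I = 1714 − 6/2 + 1 = 1712.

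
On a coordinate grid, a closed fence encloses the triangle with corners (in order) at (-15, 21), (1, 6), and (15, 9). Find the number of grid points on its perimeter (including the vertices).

Summing gcd(|Δx|,|Δy|) over the edges gives the boundary count: gcd(16,15) + gcd(14,3) + gcd(30,12) = 1+1+6 = 8.

8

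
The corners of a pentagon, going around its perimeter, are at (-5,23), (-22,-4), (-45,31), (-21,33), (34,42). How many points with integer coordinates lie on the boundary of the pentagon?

6

Along each edge there are gcd(|Δx|,|Δy|)+1 lattice points, so counting each shared vertex once the boundary has gcd(17,27) + gcd(23,35) + gcd(24,2) + gcd(55,9) + gcd(39,19) = 1+1+2+1+1 = 6.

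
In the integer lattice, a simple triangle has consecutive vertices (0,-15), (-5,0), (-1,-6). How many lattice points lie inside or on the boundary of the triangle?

20

The shoelace formula gives twice the area as |(0·0 − (-5)·(-15)) + ((-5)·(-6) − (-1)·0) + ((-1)·(-15) − 0·(-6))| = 30, so the area is 15.
Along each edge there are gcd(|Δx|,|Δy|)+1 lattice points, so counting each shared vertex once the boundary has gcd(5,15) + gcd(4,6) + gcd(1,9) = 5+2+1 = 8.
Pick's theorem gives I = A − B/2 + 1 = 15 − 8/2 + 1 = 12, so the closed region contains I + B = 12 + 8 = 20 lattice points.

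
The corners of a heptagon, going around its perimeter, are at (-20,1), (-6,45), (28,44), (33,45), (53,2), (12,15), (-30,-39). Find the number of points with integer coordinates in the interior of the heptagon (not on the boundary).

By the shoelace formula, twice the signed area is |((-20)·45 − (-6)·1) + ((-6)·44 − 28·45) + (28·45 − 33·44) + (33·2 − 53·45) + (53·15 − 12·2) + (12·(-39) − (-30)·15) + ((-30)·1 − (-20)·(-39))| = 4986, so the area is 2493.
Summing gcd(|Δx|,|Δy|) over the edges gives the boundary count: gcd(14,44) + gcd(34,1) + gcd(5,1) + gcd(20,43) + gcd(41,13) + gcd(42,54) + gcd(10,40) = 2+1+1+1+1+6+10 = 22.
Pick's theorem gives I = A − B/2 + 1 = 2493 − 22/2 + 1 = 2483.

2483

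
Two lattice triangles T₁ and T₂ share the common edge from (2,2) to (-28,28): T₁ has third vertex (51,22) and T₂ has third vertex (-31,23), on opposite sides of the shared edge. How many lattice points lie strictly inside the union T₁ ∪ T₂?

The union is the simple quadrilateral with vertices (2,2), (51,22), (-28,28), (-31,23) in order.
Using the shoelace formula, 2A = |(2·22 − 51·2) + (51·28 − (-28)·22) + ((-28)·23 − (-31)·28) + ((-31)·2 − 2·23)| = 2102, so the area is 1051.
Along each edge there are gcd(|Δx|,|Δy|)+1 lattice points, so counting each shared vertex once the boundary has gcd(49,20) + gcd(79,6) + gcd(3,5) + gcd(33,21) = 1+1+1+3 = 6.
By Pick's theorem I = A − B/2 + 1 = 1051 − 6/2 + 1 = 1049.

1049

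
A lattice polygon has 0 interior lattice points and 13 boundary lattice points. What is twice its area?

By Pick's theorem, A = I + B/2 − 1 = 0 + 13/2 − 1 = 11/2.
Hence 2A = 11.

11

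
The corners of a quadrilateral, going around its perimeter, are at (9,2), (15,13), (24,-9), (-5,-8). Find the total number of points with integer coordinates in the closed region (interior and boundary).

Using the shoelace formula, 2A = |[9·13 − 15·2] + [15·(-9) − 24·13] + [24·(-8) − (-5)·(-9)] + [(-5)·2 − 9·(-8)]| = 535, so the area is 535/2.
Along each edge there are gcd(|Δx|,|Δy|)+1 lattice points, so counting each shared vertex once the boundary has gcd(6,11) + gcd(9,22) + gcd(29,1) + gcd(14,10) = 1+1+1+2 = 5.
Pick's theorem gives I = A − B/2 + 1 = 535/2 − 5/2 + 1 = 266, so the closed region contains I + B = 266 + 5 = 271 lattice points.

271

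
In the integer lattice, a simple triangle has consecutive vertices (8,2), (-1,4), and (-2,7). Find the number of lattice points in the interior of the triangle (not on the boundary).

Using the shoelace formula, 2A = |(8·4 − (-1)·2) + ((-1)·7 − (-2)·4) + ((-2)·2 − 8·7)| = 25, so the area is 12.5.
Summing gcd(|Δx|,|Δy|) over the edges gives the boundary count: gcd(9,2) + gcd(1,3) + gcd(10,5) = 1+1+5 = 7.
Pick's theorem gives I = A − B/2 + 1 = 12.5 − 7/2 + 1 = 10.

10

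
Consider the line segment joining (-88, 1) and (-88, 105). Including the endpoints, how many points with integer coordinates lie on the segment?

The number of lattice points on a segment between lattice points is gcd(|Δx|,|Δy|) + 1 = gcd(0,104) + 1 = 104 + 1 = 105.

105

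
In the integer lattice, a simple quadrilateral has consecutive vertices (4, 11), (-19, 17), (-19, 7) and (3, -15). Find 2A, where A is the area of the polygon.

824

The shoelace formula gives twice the area as |[4·17 − (-19)·11] + [(-19)·7 − (-19)·17] + [(-19)·(-15) − 3·7] + [3·11 − 4·(-15)]| = 824, so the area is 412.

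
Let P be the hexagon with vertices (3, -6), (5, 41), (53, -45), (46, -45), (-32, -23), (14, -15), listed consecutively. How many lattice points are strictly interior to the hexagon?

2141

The shoelace formula gives twice the area as |(3·41 − 5·(-6)) + (5·(-45) − 53·41) + (53·(-45) − 46·(-45)) + (46·(-23) − (-32)·(-45)) + ((-32)·(-15) − 14·(-23)) + (14·(-6) − 3·(-15))| = 4295, so the area is 2147.5.
The number of boundary lattice points is Σ gcd(|Δx|,|Δy|) = gcd(2,47) + gcd(48,86) + gcd(7,0) + gcd(78,22) + gcd(46,8) + gcd(11,9) = 1+2+7+2+2+1 = 15.
Pick's theorem gives I = A − B/2 + 1 = 2147.5 − 15/2 + 1 = 2141.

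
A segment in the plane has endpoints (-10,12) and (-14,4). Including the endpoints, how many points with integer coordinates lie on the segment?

The number of lattice points on a segment between lattice points is gcd(|Δx|,|Δy|) + 1 = gcd(4,8) + 1 = 4 + 1 = 5.

5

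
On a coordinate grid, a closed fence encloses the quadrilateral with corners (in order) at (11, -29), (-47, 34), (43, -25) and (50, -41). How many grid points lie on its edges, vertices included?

6

The number of boundary lattice points is Σ gcd(|Δx|,|Δy|) = gcd(58,63) + gcd(90,59) + gcd(7,16) + gcd(39,12) = 1+1+1+3 = 6.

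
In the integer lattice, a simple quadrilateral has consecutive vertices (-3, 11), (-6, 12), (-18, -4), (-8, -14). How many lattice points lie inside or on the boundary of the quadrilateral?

191

The shoelace formula gives twice the area as |[(-3)·12 − (-6)·11] + [(-6)·(-4) − (-18)·12] + [(-18)·(-14) − (-8)·(-4)] + [(-8)·11 − (-3)·(-14)]| = 360, so the area is 180.
The number of boundary lattice points is Σ gcd(|Δx|,|Δy|) = gcd(3,1) + gcd(12,16) + gcd(10,10) + gcd(5,25) = 1+4+10+5 = 20.
Pick's theorem gives I = A − B/2 + 1 = 180 − 20/2 + 1 = 171, so the closed region contains I + B = 171 + 20 = 191 lattice points.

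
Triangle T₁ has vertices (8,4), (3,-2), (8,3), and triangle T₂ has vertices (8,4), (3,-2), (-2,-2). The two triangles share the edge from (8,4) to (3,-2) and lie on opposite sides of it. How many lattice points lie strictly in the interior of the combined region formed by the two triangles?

The union is the simple quadrilateral with vertices (8,4), (8,3), (3,-2), (-2,-2) in order.
Using the shoelace formula, 2A = |[8·3 − 8·4] + [8·(-2) − 3·3] + [3·(-2) − (-2)·(-2)] + [(-2)·4 − 8·(-2)]| = 35, so the area is 17.5.
Along each edge there are gcd(|Δx|,|Δy|)+1 lattice points, so counting each shared vertex once the boundary has gcd(0,1) + gcd(5,5) + gcd(5,0) + gcd(10,6) = 1+5+5+2 = 13.
By Pick's theorem I = A − B/2 + 1 = 17.5 − 13/2 + 1 = 12.

12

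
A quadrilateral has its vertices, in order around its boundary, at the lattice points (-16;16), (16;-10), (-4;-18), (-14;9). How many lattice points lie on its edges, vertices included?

8

The number of boundary lattice points is Σ gcd(|Δx|,|Δy|) = gcd(32,26) + gcd(20,8) + gcd(10,27) + gcd(2,7) = 2+4+1+1 = 8.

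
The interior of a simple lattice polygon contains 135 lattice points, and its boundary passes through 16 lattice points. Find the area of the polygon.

By Pick's theorem, A = I + B/2 − 1 = 135 + 16/2 − 1 = 142.

142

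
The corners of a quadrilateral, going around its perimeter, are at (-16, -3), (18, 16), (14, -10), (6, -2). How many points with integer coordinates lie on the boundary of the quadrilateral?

The number of boundary lattice points is Σ gcd(|Δx|,|Δy|) = gcd(34,19) + gcd(4,26) + gcd(8,8) + gcd(22,1) = 1+2+8+1 = 12.

12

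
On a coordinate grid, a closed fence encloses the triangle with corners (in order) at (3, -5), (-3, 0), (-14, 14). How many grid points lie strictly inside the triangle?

14

Using the shoelace formula, 2A = |[3·0 − (-3)·(-5)] + [(-3)·14 − (-14)·0] + [(-14)·(-5) − 3·14]| = 29, so the area is 29/2.
Along each edge there are gcd(|Δx|,|Δy|)+1 lattice points, so counting each shared vertex once the boundary has gcd(6,5) + gcd(11,14) + gcd(17,19) = 1+1+1 = 3.
Pick's theorem gives I = A − B/2 + 1 = 29/2 − 3/2 + 1 = 14.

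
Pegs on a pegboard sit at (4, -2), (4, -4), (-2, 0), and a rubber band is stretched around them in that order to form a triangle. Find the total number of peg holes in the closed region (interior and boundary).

10

Using the shoelace formula, 2A = |[4·(-4) − 4·(-2)] + [4·0 − (-2)·(-4)] + [(-2)·(-2) − 4·0]| = 12, so the area is 6.
Summing gcd(|Δx|,|Δy|) over the edges gives the boundary count: gcd(0,2) + gcd(6,4) + gcd(6,2) = 2+2+2 = 6.
Pick's theorem gives I = A − B/2 + 1 = 6 − 6/2 + 1 = 4, so the closed region contains I + B = 4 + 6 = 10 lattice points.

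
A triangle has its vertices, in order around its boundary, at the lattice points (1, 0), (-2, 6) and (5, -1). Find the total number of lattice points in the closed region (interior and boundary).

17

The shoelace formula gives twice the area as |[1·6 − (-2)·0] + [(-2)·(-1) − 5·6] + [5·0 − 1·(-1)]| = 21, so the area is 21/2.
Summing gcd(|Δx|,|Δy|) over the edges gives the boundary count: gcd(3,6) + gcd(7,7) + gcd(4,1) = 3+7+1 = 11.
Pick's theorem gives I = A − B/2 + 1 = 21/2 − 11/2 + 1 = 6, so the closed region contains I + B = 6 + 11 = 17 lattice points.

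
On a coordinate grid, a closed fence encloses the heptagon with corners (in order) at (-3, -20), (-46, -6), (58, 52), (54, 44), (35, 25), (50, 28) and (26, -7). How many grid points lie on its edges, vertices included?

The number of boundary lattice points is Σ gcd(|Δx|,|Δy|) = gcd(43,14) + gcd(104,58) + gcd(4,8) + gcd(19,19) + gcd(15,3) + gcd(24,35) + gcd(29,13) = 1+2+4+19+3+1+1 = 31.

31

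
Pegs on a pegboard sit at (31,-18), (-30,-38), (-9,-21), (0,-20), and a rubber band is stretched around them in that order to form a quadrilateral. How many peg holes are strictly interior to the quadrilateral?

314

The shoelace formula gives twice the area as |(31·(-38) − (-30)·(-18)) + ((-30)·(-21) − (-9)·(-38)) + ((-9)·(-20) − 0·(-21)) + (0·(-18) − 31·(-20))| = 630, so the area is 315.
Summing gcd(|Δx|,|Δy|) over the edges gives the boundary count: gcd(61,20) + gcd(21,17) + gcd(9,1) + gcd(31,2) = 1+1+1+1 = 4.
Pick's theorem gives I = A − B/2 + 1 = 315 − 4/2 + 1 = 314.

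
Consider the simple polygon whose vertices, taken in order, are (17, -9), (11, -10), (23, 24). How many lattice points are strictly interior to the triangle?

By the shoelace formula, twice the signed area is |[17·(-10) − 11·(-9)] + [11·24 − 23·(-10)] + [23·(-9) − 17·24]| = 192, so the area is 96.
Along each edge there are gcd(|Δx|,|Δy|)+1 lattice points, so counting each shared vertex once the boundary has gcd(6,1) + gcd(12,34) + gcd(6,33) = 1+2+3 = 6.
Pick's theorem gives I = A − B/2 + 1 = 96 − 6/2 + 1 = 94.

94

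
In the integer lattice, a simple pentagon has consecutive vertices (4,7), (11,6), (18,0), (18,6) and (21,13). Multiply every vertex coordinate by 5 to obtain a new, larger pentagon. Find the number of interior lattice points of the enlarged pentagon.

1851

The shoelace formula gives twice the area as |(4·6 − 11·7) + (11·0 − 18·6) + (18·6 − 18·0) + (18·13 − 21·6) + (21·7 − 4·13)| = 150, so the area is 75.
Along each edge there are gcd(|Δx|,|Δy|)+1 lattice points, so counting each shared vertex once the boundary has gcd(7,1) + gcd(7,6) + gcd(0,6) + gcd(3,7) + gcd(17,6) = 1+1+6+1+1 = 10.
Scaling by 5 multiplies the area by 5² = 25 (so the new area is 1875) and multiplies the boundary lattice-point count by 5, giving 50.
By Pick's theorem, the interior count of the dilated polygon is 1875 − 50/2 + 1 = 1851.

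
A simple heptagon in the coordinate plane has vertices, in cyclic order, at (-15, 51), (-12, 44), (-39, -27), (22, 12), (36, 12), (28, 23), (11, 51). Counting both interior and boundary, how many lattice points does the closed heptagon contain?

2495

By the shoelace formula, twice the signed area is |[(-15)·44 − (-12)·51] + [(-12)·(-27) − (-39)·44] + [(-39)·12 − 22·(-27)] + [22·12 − 36·12] + [36·23 − 28·12] + [28·51 − 11·23] + [11·51 − (-15)·51]| = 4943, so the area is 4943/2.
Summing gcd(|Δx|,|Δy|) over the edges gives the boundary count: gcd(3,7) + gcd(27,71) + gcd(61,39) + gcd(14,0) + gcd(8,11) + gcd(17,28) + gcd(26,0) = 1+1+1+14+1+1+26 = 45.
Pick's theorem gives I = A − B/2 + 1 = 4943/2 − 45/2 + 1 = 2450, so the closed region contains I + B = 2450 + 45 = 2495 lattice points.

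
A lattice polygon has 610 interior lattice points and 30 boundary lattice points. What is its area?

624

Pick's theorem states A = I + B/2 − 1, so A = 610 + 30/2 − 1 = 624.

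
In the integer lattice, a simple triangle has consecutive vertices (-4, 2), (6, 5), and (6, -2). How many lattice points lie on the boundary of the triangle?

Along each edge there are gcd(|Δx|,|Δy|)+1 lattice points, so counting each shared vertex once the boundary has gcd(10,3) + gcd(0,7) + gcd(10,4) = 1+7+2 = 10.

10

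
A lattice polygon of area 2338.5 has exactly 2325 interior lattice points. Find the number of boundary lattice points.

Pick's theorem gives A = I + B/2 − 1, so B = 2(A − I + 1) = 2(2338.5 − 2325 + 1) = 29.

29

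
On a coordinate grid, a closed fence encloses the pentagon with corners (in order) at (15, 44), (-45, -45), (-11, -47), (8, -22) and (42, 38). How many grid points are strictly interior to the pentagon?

Using the shoelace formula, 2A = |[15·(-45) − (-45)·44] + [(-45)·(-47) − (-11)·(-45)] + [(-11)·(-22) − 8·(-47)] + [8·38 − 42·(-22)] + [42·44 − 15·38]| = 6049, so the area is 6049/2.
Summing gcd(|Δx|,|Δy|) over the edges gives the boundary count: gcd(60,89) + gcd(34,2) + gcd(19,25) + gcd(34,60) + gcd(27,6) = 1+2+1+2+3 = 9.
By Pick's theorem A = I + B/2 − 1, so I = 6049/2 − 9/2 + 1 = 3021.

3021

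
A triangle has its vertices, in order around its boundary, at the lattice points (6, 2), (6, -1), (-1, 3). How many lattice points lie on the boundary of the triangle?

5

Along each edge there are gcd(|Δx|,|Δy|)+1 lattice points, so counting each shared vertex once the boundary has gcd(0,3) + gcd(7,4) + gcd(7,1) = 3+1+1 = 5.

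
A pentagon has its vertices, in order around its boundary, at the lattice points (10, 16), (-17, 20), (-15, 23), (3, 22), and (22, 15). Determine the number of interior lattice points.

126

The shoelace formula gives twice the area as |[10·20 − (-17)·16] + [(-17)·23 − (-15)·20] + [(-15)·22 − 3·23] + [3·15 − 22·22] + [22·16 − 10·15]| = 255, so the area is 127.5.
Along each edge there are gcd(|Δx|,|Δy|)+1 lattice points, so counting each shared vertex once the boundary has gcd(27,4) + gcd(2,3) + gcd(18,1) + gcd(19,7) + gcd(12,1) = 1+1+1+1+1 = 5.
By Pick's theorem A = I + B/2 − 1, so I = 127.5 − 5/2 + 1 = 126.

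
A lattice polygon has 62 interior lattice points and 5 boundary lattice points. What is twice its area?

127

By Pick's theorem, A = I + B/2 − 1 = 62 + 5/2 − 1 = 127/2.
Hence 2A = 127.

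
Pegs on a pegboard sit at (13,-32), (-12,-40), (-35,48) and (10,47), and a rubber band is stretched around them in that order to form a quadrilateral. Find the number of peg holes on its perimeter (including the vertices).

Along each edge there are gcd(|Δx|,|Δy|)+1 lattice points, so counting each shared vertex once the boundary has gcd(25,8) + gcd(23,88) + gcd(45,1) + gcd(3,79) = 1+1+1+1 = 4.

4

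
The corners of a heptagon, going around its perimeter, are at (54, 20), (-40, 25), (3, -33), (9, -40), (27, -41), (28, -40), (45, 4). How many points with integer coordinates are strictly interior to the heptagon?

3471

By the shoelace formula, twice the signed area is |(54·25 − (-40)·20) + ((-40)·(-33) − 3·25) + (3·(-40) − 9·(-33)) + (9·(-41) − 27·(-40)) + (27·(-40) − 28·(-41)) + (28·4 − 45·(-40)) + (45·20 − 54·4)| = 6947, so the area is 6947/2.
Along each edge there are gcd(|Δx|,|Δy|)+1 lattice points, so counting each shared vertex once the boundary has gcd(94,5) + gcd(43,58) + gcd(6,7) + gcd(18,1) + gcd(1,1) + gcd(17,44) + gcd(9,16) = 1+1+1+1+1+1+1 = 7.
By Pick's theorem A = I + B/2 − 1, so I = 6947/2 − 7/2 + 1 = 3471.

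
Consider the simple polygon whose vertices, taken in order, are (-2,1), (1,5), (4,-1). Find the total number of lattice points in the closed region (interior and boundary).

19

By the shoelace formula, twice the signed area is |((-2)·5 − 1·1) + (1·(-1) − 4·5) + (4·1 − (-2)·(-1))| = 30, so the area is 15.
Summing gcd(|Δx|,|Δy|) over the edges gives the boundary count: gcd(3,4) + gcd(3,6) + gcd(6,2) = 1+3+2 = 6.
Pick's theorem gives I = A − B/2 + 1 = 15 − 6/2 + 1 = 13, so the closed region contains I + B = 13 + 6 = 19 lattice points.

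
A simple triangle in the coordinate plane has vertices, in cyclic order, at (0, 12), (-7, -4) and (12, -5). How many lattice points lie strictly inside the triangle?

Using the shoelace formula, 2A = |[0·(-4) − (-7)·12] + [(-7)·(-5) − 12·(-4)] + [12·12 − 0·(-5)]| = 311, so the area is 311/2.
The number of boundary lattice points is Σ gcd(|Δx|,|Δy|) = gcd(7,16) + gcd(19,1) + gcd(12,17) = 1+1+1 = 3.
By Pick's theorem A = I + B/2 − 1, so I = 311/2 − 3/2 + 1 = 155.

155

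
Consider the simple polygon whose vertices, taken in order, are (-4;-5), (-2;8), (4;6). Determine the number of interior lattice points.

40

The shoelace formula gives twice the area as |((-4)·8 − (-2)·(-5)) + ((-2)·6 − 4·8) + (4·(-5) − (-4)·6)| = 82, so the area is 41.
The number of boundary lattice points is Σ gcd(|Δx|,|Δy|) = gcd(2,13) + gcd(6,2) + gcd(8,11) = 1+2+1 = 4.
By Pick's theorem A = I + B/2 − 1, so I = 41 − 4/2 + 1 = 40.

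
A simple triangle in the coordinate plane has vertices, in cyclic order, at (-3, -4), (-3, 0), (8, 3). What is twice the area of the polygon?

44

By the shoelace formula, twice the signed area is |[(-3)·0 − (-3)·(-4)] + [(-3)·3 − 8·0] + [8·(-4) − (-3)·3]| = 44, so the area is 22.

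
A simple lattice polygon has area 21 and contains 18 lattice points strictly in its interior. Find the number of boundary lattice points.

8

Pick's theorem gives A = I + B/2 − 1, so B = 2(A − I + 1) = 2(21 − 18 + 1) = 8.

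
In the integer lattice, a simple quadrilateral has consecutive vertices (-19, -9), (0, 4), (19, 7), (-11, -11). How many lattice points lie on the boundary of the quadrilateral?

Summing gcd(|Δx|,|Δy|) over the edges gives the boundary count: gcd(19,13) + gcd(19,3) + gcd(30,18) + gcd(8,2) = 1+1+6+2 = 10.

10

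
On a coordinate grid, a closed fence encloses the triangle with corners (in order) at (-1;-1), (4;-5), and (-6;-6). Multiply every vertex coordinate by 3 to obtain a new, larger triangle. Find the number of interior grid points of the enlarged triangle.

193

By the shoelace formula, twice the signed area is |[(-1)·(-5) − 4·(-1)] + [4·(-6) − (-6)·(-5)] + [(-6)·(-1) − (-1)·(-6)]| = 45, so the area is 45/2.
Summing gcd(|Δx|,|Δy|) over the edges gives the boundary count: gcd(5,4) + gcd(10,1) + gcd(5,5) = 1+1+5 = 7.
Scaling by 3 multiplies the area by 3² = 9 (so the new area is 202.5) and multiplies the boundary lattice-point count by 3, giving 21.
By Pick's theorem, the interior count of the dilated polygon is 202.5 − 21/2 + 1 = 193.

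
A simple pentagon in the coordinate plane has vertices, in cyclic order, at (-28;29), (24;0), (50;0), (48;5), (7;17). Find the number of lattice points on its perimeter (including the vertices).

Along each edge there are gcd(|Δx|,|Δy|)+1 lattice points, so counting each shared vertex once the boundary has gcd(52,29) + gcd(26,0) + gcd(2,5) + gcd(41,12) + gcd(35,12) = 1+26+1+1+1 = 30.

30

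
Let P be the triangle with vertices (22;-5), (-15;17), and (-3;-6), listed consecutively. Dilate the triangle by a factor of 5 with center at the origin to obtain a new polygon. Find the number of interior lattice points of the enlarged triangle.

7331

The shoelace formula gives twice the area as |[22·17 − (-15)·(-5)] + [(-15)·(-6) − (-3)·17] + [(-3)·(-5) − 22·(-6)]| = 587, so the area is 293.5.
Along each edge there are gcd(|Δx|,|Δy|)+1 lattice points, so counting each shared vertex once the boundary has gcd(37,22) + gcd(12,23) + gcd(25,1) = 1+1+1 = 3.
Scaling by 5 multiplies the area by 5² = 25 (so the new area is 7337.5) and multiplies the boundary lattice-point count by 5, giving 15.
By Pick's theorem, the interior count of the dilated polygon is 7337.5 − 15/2 + 1 = 7331.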